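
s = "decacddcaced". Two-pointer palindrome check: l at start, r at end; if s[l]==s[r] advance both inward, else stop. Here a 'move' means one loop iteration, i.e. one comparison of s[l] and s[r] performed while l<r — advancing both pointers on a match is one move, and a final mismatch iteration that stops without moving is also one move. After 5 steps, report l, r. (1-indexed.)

l=6, r=7

[1,12] 'd'=='d' → l++,r--
[2,11] 'e'=='e' → l++,r--
[3,10] 'c'=='c' → l++,r--
[4,9] 'a'=='a' → l++,r--
[5,8] 'c'=='c' → l++,r--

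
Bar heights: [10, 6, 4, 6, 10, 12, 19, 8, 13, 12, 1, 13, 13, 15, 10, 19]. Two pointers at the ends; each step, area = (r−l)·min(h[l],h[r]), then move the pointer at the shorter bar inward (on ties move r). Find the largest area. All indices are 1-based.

max area = 171

l=1 r=16: min(10,19)*15=150 best=150 *, l++
l=2 r=16: min(6,19)*14=84 best=150, l++
l=3 r=16: min(4,19)*13=52 best=150, l++
l=4 r=16: min(6,19)*12=72 best=150, l++
l=5 r=16: min(10,19)*11=110 best=150, l++
l=6 r=16: min(12,19)*10=120 best=150, l++
l=7 r=16: min(19,19)*9=171 best=171 *, r--
l=7 r=15: min(19,10)*8=80 best=171, r--
l=7 r=14: min(19,15)*7=105 best=171, r--
l=7 r=13: min(19,13)*6=78 best=171, r--
l=7 r=12: min(19,13)*5=65 best=171, r--
l=7 r=11: min(19,1)*4=4 best=171, r--
l=7 r=10: min(19,12)*3=36 best=171, r--
l=7 r=9: min(19,13)*2=26 best=171, r--
l=7 r=8: min(19,8)*1=8 best=171, r--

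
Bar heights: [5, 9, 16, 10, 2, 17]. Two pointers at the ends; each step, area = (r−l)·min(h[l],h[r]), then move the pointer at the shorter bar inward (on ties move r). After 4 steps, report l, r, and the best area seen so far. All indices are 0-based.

[0,5] min(5,17)*5=25 best=25 * → l++
[1,5] min(9,17)*4=36 best=36 * → l++
[2,5] min(16,17)*3=48 best=48 * → l++
[3,5] min(10,17)*2=20 best=48 → l++

l=4, r=5, best area=48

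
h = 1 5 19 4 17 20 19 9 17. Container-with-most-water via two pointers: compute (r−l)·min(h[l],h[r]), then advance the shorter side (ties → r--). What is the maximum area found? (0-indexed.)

max area = 102

[0,8] min(1,17)*8=8 best=8 * → l++
[1,8] min(5,17)*7=35 best=35 * → l++
[2,8] min(19,17)*6=102 best=102 * → r--
[2,7] min(19,9)*5=45 best=102 → r--
[2,6] min(19,19)*4=76 best=102 → r--
[2,5] min(19,20)*3=57 best=102 → l++
[3,5] min(4,20)*2=8 best=102 → l++
[4,5] min(17,20)*1=17 best=102 → l++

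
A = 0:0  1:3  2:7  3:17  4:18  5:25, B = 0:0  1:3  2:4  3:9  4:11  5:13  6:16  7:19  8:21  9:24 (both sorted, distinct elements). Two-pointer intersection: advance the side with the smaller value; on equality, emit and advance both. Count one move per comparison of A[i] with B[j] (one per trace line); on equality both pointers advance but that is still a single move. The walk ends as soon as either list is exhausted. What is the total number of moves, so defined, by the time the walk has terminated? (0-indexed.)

i=0 j=0: 0==0 emit, i++,j++
i=1 j=1: 3==3 emit, i++,j++
i=2 j=2: 7>4, j++
i=2 j=3: 7<9, i++
i=3 j=3: 17>9, j++
i=3 j=4: 17>11, j++
i=3 j=5: 17>13, j++
i=3 j=6: 17>16, j++
i=3 j=7: 17<19, i++
i=4 j=7: 18<19, i++
i=5 j=7: 25>19, j++
i=5 j=8: 25>21, j++
i=5 j=9: 25>24, j++

13 moves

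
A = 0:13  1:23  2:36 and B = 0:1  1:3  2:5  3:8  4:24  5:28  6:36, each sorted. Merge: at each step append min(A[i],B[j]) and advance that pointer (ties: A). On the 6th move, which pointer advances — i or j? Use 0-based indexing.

i

[i=0,j=0] A[i]=13>B[j]=1 take 1 → j++
[i=0,j=1] A[i]=13>B[j]=3 take 3 → j++
[i=0,j=2] A[i]=13>B[j]=5 take 5 → j++
[i=0,j=3] A[i]=13>B[j]=8 take 8 → j++
[i=0,j=4] A[i]=13<=B[j]=24 take 13 → i++
[i=1,j=4] A[i]=23<=B[j]=24 take 23 → i++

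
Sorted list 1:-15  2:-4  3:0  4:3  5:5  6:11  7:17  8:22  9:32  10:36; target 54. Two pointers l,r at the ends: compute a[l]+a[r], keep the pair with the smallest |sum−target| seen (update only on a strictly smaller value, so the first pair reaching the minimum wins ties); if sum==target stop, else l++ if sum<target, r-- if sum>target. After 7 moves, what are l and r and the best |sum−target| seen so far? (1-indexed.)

l=1 r=10: -15+36=21 d=33 *, l++
l=2 r=10: -4+36=32 d=22 *, l++
l=3 r=10: 0+36=36 d=18 *, l++
l=4 r=10: 3+36=39 d=15 *, l++
l=5 r=10: 5+36=41 d=13 *, l++
l=6 r=10: 11+36=47 d=7 *, l++
l=7 r=10: 17+36=53 d=1 *, l++

l=8, r=10, best |Δ|=1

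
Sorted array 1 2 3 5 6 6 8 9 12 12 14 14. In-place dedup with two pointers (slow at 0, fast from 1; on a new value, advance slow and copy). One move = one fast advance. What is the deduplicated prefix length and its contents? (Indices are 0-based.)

(s=0,f=1) a[fast]=2≠a[slow]=1 write a[1]=2 → slow++,fast++
(s=1,f=2) a[fast]=3≠a[slow]=2 write a[2]=3 → slow++,fast++
(s=2,f=3) a[fast]=5≠a[slow]=3 write a[3]=5 → slow++,fast++
(s=3,f=4) a[fast]=6≠a[slow]=5 write a[4]=6 → slow++,fast++
(s=4,f=5) a[fast]=6=a[slow] dup → fast++
(s=4,f=6) a[fast]=8≠a[slow]=6 write a[5]=8 → slow++,fast++
(s=5,f=7) a[fast]=9≠a[slow]=8 write a[6]=9 → slow++,fast++
(s=6,f=8) a[fast]=12≠a[slow]=9 write a[7]=12 → slow++,fast++
(s=7,f=9) a[fast]=12=a[slow] dup → fast++
(s=7,f=10) a[fast]=14≠a[slow]=12 write a[8]=14 → slow++,fast++
(s=8,f=11) a[fast]=14=a[slow] dup → fast++

length 9; prefix = [1, 2, 3, 5, 6, 8, 9, 12, 14]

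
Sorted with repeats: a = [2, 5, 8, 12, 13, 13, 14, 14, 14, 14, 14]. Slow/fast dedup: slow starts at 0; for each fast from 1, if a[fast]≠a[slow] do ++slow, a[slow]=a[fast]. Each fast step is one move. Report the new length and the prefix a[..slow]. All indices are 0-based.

length 6; prefix = [2, 5, 8, 12, 13, 14]

slow=0 fast=1: a[fast]=5≠a[slow]=2 write a[1]=5, slow++,fast++
slow=1 fast=2: a[fast]=8≠a[slow]=5 write a[2]=8, slow++,fast++
slow=2 fast=3: a[fast]=12≠a[slow]=8 write a[3]=12, slow++,fast++
slow=3 fast=4: a[fast]=13≠a[slow]=12 write a[4]=13, slow++,fast++
slow=4 fast=5: a[fast]=13=a[slow] dup, fast++
slow=4 fast=6: a[fast]=14≠a[slow]=13 write a[5]=14, slow++,fast++
slow=5 fast=7: a[fast]=14=a[slow] dup, fast++
slow=5 fast=8: a[fast]=14=a[slow] dup, fast++
slow=5 fast=9: a[fast]=14=a[slow] dup, fast++
slow=5 fast=10: a[fast]=14=a[slow] dup, fast++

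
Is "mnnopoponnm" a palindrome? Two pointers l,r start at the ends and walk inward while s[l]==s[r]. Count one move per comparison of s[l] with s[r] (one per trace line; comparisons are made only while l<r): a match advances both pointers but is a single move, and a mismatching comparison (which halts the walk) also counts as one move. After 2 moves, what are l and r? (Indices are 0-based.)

l=2, r=8

[0,10] 'm'=='m' → l++,r--
[1,9] 'n'=='n' → l++,r--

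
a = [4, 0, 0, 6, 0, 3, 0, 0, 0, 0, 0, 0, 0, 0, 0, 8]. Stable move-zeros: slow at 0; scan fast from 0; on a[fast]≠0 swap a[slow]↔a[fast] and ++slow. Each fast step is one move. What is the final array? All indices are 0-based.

[4, 6, 3, 8, 0, 0, 0, 0, 0, 0, 0, 0, 0, 0, 0, 0]

(s=0,f=0) a[fast]=4≠0 swap→a[0]=4 → slow++,fast++
(s=1,f=1) a[fast]=0 → fast++
(s=1,f=2) a[fast]=0 → fast++
(s=1,f=3) a[fast]=6≠0 swap→a[1]=6 → slow++,fast++
(s=2,f=4) a[fast]=0 → fast++
(s=2,f=5) a[fast]=3≠0 swap→a[2]=3 → slow++,fast++
(s=3,f=6) a[fast]=0 → fast++
(s=3,f=7) a[fast]=0 → fast++
(s=3,f=8) a[fast]=0 → fast++
(s=3,f=9) a[fast]=0 → fast++
(s=3,f=10) a[fast]=0 → fast++
(s=3,f=11) a[fast]=0 → fast++
(s=3,f=12) a[fast]=0 → fast++
(s=3,f=13) a[fast]=0 → fast++
(s=3,f=14) a[fast]=0 → fast++
(s=3,f=15) a[fast]=8≠0 swap→a[3]=8 → slow++,fast++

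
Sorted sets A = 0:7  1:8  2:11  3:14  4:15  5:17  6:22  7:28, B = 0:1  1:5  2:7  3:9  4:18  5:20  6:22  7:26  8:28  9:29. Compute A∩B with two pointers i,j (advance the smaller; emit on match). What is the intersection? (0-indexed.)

intersection = [7, 22, 28]

i=0 j=0: 7>1, j++
i=0 j=1: 7>5, j++
i=0 j=2: 7==7 emit, i++,j++
i=1 j=3: 8<9, i++
i=2 j=3: 11>9, j++
i=2 j=4: 11<18, i++
i=3 j=4: 14<18, i++
i=4 j=4: 15<18, i++
i=5 j=4: 17<18, i++
i=6 j=4: 22>18, j++
i=6 j=5: 22>20, j++
i=6 j=6: 22==22 emit, i++,j++
i=7 j=7: 28>26, j++
i=7 j=8: 28==28 emit, i++,j++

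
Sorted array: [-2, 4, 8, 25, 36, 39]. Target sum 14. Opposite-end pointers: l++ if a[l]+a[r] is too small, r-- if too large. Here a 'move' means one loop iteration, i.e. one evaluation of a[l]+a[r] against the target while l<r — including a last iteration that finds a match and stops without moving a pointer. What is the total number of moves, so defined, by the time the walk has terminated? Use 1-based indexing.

5 moves

l=1 r=6: -2+39=37 >14, r--
l=1 r=5: -2+36=34 >14, r--
l=1 r=4: -2+25=23 >14, r--
l=1 r=3: -2+8=6 <14, l++
l=2 r=3: 4+8=12 <14, l++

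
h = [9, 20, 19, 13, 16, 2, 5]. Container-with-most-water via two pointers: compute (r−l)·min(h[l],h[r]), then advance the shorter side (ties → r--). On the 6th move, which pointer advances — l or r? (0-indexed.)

l=0 r=6: min(9,5)*6=30 best=30 *, r--
l=0 r=5: min(9,2)*5=10 best=30, r--
l=0 r=4: min(9,16)*4=36 best=36 *, l++
l=1 r=4: min(20,16)*3=48 best=48 *, r--
l=1 r=3: min(20,13)*2=26 best=48, r--
l=1 r=2: min(20,19)*1=19 best=48, r--

r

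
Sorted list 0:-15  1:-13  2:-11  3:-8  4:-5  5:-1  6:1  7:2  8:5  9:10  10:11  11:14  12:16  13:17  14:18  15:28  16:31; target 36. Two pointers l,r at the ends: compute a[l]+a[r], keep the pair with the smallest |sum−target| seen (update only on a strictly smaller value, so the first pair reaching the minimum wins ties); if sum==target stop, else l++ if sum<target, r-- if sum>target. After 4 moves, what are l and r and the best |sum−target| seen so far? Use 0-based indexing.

[0,16] -15+31=16 d=20 * → l++
[1,16] -13+31=18 d=18 * → l++
[2,16] -11+31=20 d=16 * → l++
[3,16] -8+31=23 d=13 * → l++

l=4, r=16, best |Δ|=13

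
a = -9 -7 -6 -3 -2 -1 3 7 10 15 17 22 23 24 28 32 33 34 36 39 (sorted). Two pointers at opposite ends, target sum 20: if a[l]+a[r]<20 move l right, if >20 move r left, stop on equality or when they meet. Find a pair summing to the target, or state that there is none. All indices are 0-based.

(-3, 23)

[0,19] -9+39=30 >20 → r--
[0,18] -9+36=27 >20 → r--
[0,17] -9+34=25 >20 → r--
[0,16] -9+33=24 >20 → r--
[0,15] -9+32=23 >20 → r--
[0,14] -9+28=19 <20 → l++
[1,14] -7+28=21 >20 → r--
[1,13] -7+24=17 <20 → l++
[2,13] -6+24=18 <20 → l++
[3,13] -3+24=21 >20 → r--
[3,12] -3+23=20 → found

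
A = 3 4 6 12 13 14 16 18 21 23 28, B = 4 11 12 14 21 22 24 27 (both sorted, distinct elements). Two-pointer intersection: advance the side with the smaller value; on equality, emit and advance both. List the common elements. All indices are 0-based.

i=0 j=0: 3<4, i++
i=1 j=0: 4==4 emit, i++,j++
i=2 j=1: 6<11, i++
i=3 j=1: 12>11, j++
i=3 j=2: 12==12 emit, i++,j++
i=4 j=3: 13<14, i++
i=5 j=3: 14==14 emit, i++,j++
i=6 j=4: 16<21, i++
i=7 j=4: 18<21, i++
i=8 j=4: 21==21 emit, i++,j++
i=9 j=5: 23>22, j++
i=9 j=6: 23<24, i++
i=10 j=6: 28>24, j++
i=10 j=7: 28>27, j++

intersection = [4, 12, 14, 21]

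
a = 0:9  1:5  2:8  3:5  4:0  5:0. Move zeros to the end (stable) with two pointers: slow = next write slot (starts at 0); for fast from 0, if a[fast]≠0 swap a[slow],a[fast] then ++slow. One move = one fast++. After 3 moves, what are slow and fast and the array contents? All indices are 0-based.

(s=0,f=0) a[fast]=9≠0 swap→a[0]=9 → slow++,fast++
(s=1,f=1) a[fast]=5≠0 swap→a[1]=5 → slow++,fast++
(s=2,f=2) a[fast]=8≠0 swap→a[2]=8 → slow++,fast++

slow=3, fast=3, a=[9, 5, 8, 5, 0, 0]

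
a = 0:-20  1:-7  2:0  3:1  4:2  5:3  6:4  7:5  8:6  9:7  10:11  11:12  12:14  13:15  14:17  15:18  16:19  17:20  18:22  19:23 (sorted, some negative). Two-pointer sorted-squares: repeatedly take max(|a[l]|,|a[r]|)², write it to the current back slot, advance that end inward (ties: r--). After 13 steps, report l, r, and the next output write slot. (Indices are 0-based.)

l=2, r=8, next write slot=6

l=0 r=19: |-20|<=|23| out[19]=529, r--
l=0 r=18: |-20|<=|22| out[18]=484, r--
l=0 r=17: |-20|<=|20| out[17]=400, r--
l=0 r=16: |-20|>|19| out[16]=400, l++
l=1 r=16: |-7|<=|19| out[15]=361, r--
l=1 r=15: |-7|<=|18| out[14]=324, r--
l=1 r=14: |-7|<=|17| out[13]=289, r--
l=1 r=13: |-7|<=|15| out[12]=225, r--
l=1 r=12: |-7|<=|14| out[11]=196, r--
l=1 r=11: |-7|<=|12| out[10]=144, r--
l=1 r=10: |-7|<=|11| out[9]=121, r--
l=1 r=9: |-7|<=|7| out[8]=49, r--
l=1 r=8: |-7|>|6| out[7]=49, l++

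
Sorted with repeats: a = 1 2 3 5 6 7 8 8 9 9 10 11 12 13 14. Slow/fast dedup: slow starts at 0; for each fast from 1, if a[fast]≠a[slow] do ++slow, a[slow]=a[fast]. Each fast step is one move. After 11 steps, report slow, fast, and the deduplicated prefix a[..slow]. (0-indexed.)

slow=0 fast=1: a[fast]=2≠a[slow]=1 write a[1]=2, slow++,fast++
slow=1 fast=2: a[fast]=3≠a[slow]=2 write a[2]=3, slow++,fast++
slow=2 fast=3: a[fast]=5≠a[slow]=3 write a[3]=5, slow++,fast++
slow=3 fast=4: a[fast]=6≠a[slow]=5 write a[4]=6, slow++,fast++
slow=4 fast=5: a[fast]=7≠a[slow]=6 write a[5]=7, slow++,fast++
slow=5 fast=6: a[fast]=8≠a[slow]=7 write a[6]=8, slow++,fast++
slow=6 fast=7: a[fast]=8=a[slow] dup, fast++
slow=6 fast=8: a[fast]=9≠a[slow]=8 write a[7]=9, slow++,fast++
slow=7 fast=9: a[fast]=9=a[slow] dup, fast++
slow=7 fast=10: a[fast]=10≠a[slow]=9 write a[8]=10, slow++,fast++
slow=8 fast=11: a[fast]=11≠a[slow]=10 write a[9]=11, slow++,fast++

slow=9, fast=12, prefix=[1, 2, 3, 5, 6, 7, 8, 9, 10, 11]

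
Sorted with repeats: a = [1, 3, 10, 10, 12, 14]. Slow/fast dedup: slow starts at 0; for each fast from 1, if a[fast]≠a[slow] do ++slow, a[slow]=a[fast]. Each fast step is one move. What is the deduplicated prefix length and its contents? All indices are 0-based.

slow=0 fast=1: a[fast]=3≠a[slow]=1 write a[1]=3, slow++,fast++
slow=1 fast=2: a[fast]=10≠a[slow]=3 write a[2]=10, slow++,fast++
slow=2 fast=3: a[fast]=10=a[slow] dup, fast++
slow=2 fast=4: a[fast]=12≠a[slow]=10 write a[3]=12, slow++,fast++
slow=3 fast=5: a[fast]=14≠a[slow]=12 write a[4]=14, slow++,fast++

length 5; prefix = [1, 3, 10, 12, 14]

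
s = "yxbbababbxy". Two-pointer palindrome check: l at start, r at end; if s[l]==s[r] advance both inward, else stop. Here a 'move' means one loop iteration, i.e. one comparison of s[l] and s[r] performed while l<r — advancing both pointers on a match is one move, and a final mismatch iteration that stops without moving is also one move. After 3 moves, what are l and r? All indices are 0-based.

l=3, r=7

[0,10] 'y'=='y' → l++,r--
[1,9] 'x'=='x' → l++,r--
[2,8] 'b'=='b' → l++,r--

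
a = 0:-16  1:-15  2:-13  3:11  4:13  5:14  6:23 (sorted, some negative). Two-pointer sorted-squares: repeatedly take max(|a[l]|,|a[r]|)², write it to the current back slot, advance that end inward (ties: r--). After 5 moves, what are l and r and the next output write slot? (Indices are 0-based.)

[0,6] |-16|<=|23| out[6]=529 → r--
[0,5] |-16|>|14| out[5]=256 → l++
[1,5] |-15|>|14| out[4]=225 → l++
[2,5] |-13|<=|14| out[3]=196 → r--
[2,4] |-13|<=|13| out[2]=169 → r--

l=2, r=3, next write slot=1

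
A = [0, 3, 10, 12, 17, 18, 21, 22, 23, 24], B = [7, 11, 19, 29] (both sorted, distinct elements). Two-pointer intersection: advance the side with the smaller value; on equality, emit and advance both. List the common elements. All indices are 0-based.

i=0 j=0: 0<7, i++
i=1 j=0: 3<7, i++
i=2 j=0: 10>7, j++
i=2 j=1: 10<11, i++
i=3 j=1: 12>11, j++
i=3 j=2: 12<19, i++
i=4 j=2: 17<19, i++
i=5 j=2: 18<19, i++
i=6 j=2: 21>19, j++
i=6 j=3: 21<29, i++
i=7 j=3: 22<29, i++
i=8 j=3: 23<29, i++
i=9 j=3: 24<29, i++

intersection = []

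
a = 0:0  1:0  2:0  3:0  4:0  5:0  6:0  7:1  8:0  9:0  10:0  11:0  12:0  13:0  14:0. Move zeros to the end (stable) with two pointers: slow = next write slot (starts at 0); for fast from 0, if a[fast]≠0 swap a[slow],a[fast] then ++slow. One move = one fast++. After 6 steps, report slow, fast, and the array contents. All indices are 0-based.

(s=0,f=0) a[fast]=0 → fast++
(s=0,f=1) a[fast]=0 → fast++
(s=0,f=2) a[fast]=0 → fast++
(s=0,f=3) a[fast]=0 → fast++
(s=0,f=4) a[fast]=0 → fast++
(s=0,f=5) a[fast]=0 → fast++

slow=0, fast=6, a=[0, 0, 0, 0, 0, 0, 0, 1, 0, 0, 0, 0, 0, 0, 0]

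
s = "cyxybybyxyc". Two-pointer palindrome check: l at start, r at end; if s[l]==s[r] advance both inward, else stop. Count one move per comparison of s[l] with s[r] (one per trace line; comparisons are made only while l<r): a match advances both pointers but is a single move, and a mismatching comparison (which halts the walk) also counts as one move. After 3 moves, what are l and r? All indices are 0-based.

l=3, r=7

l=0 r=10: 'c'=='c', l++,r--
l=1 r=9: 'y'=='y', l++,r--
l=2 r=8: 'x'=='x', l++,r--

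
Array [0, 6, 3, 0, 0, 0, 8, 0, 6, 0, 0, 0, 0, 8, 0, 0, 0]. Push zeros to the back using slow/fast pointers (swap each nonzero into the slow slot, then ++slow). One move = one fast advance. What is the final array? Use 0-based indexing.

[6, 3, 8, 6, 8, 0, 0, 0, 0, 0, 0, 0, 0, 0, 0, 0, 0]

slow=0 fast=0: a[fast]=0, fast++
slow=0 fast=1: a[fast]=6≠0 swap→a[0]=6, slow++,fast++
slow=1 fast=2: a[fast]=3≠0 swap→a[1]=3, slow++,fast++
slow=2 fast=3: a[fast]=0, fast++
slow=2 fast=4: a[fast]=0, fast++
slow=2 fast=5: a[fast]=0, fast++
slow=2 fast=6: a[fast]=8≠0 swap→a[2]=8, slow++,fast++
slow=3 fast=7: a[fast]=0, fast++
slow=3 fast=8: a[fast]=6≠0 swap→a[3]=6, slow++,fast++
slow=4 fast=9: a[fast]=0, fast++
slow=4 fast=10: a[fast]=0, fast++
slow=4 fast=11: a[fast]=0, fast++
slow=4 fast=12: a[fast]=0, fast++
slow=4 fast=13: a[fast]=8≠0 swap→a[4]=8, slow++,fast++
slow=5 fast=14: a[fast]=0, fast++
slow=5 fast=15: a[fast]=0, fast++
slow=5 fast=16: a[fast]=0, fast++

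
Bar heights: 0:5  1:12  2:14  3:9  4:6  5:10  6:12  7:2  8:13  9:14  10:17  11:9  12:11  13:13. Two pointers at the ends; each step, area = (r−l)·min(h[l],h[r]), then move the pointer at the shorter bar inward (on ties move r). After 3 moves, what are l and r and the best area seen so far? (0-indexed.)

l=2, r=12, best area=144

[0,13] min(5,13)*13=65 best=65 * → l++
[1,13] min(12,13)*12=144 best=144 * → l++
[2,13] min(14,13)*11=143 best=144 → r--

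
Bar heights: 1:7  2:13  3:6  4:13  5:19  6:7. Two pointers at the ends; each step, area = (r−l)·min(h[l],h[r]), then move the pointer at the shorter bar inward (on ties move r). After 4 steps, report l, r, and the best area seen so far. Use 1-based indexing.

l=4, r=5, best area=39

l=1 r=6: min(7,7)*5=35 best=35 *, r--
l=1 r=5: min(7,19)*4=28 best=35, l++
l=2 r=5: min(13,19)*3=39 best=39 *, l++
l=3 r=5: min(6,19)*2=12 best=39, l++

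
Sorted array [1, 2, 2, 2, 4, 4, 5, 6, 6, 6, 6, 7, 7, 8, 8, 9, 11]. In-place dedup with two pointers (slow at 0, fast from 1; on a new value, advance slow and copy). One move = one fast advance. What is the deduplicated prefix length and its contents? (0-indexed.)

slow=0 fast=1: a[fast]=2≠a[slow]=1 write a[1]=2, slow++,fast++
slow=1 fast=2: a[fast]=2=a[slow] dup, fast++
slow=1 fast=3: a[fast]=2=a[slow] dup, fast++
slow=1 fast=4: a[fast]=4≠a[slow]=2 write a[2]=4, slow++,fast++
slow=2 fast=5: a[fast]=4=a[slow] dup, fast++
slow=2 fast=6: a[fast]=5≠a[slow]=4 write a[3]=5, slow++,fast++
slow=3 fast=7: a[fast]=6≠a[slow]=5 write a[4]=6, slow++,fast++
slow=4 fast=8: a[fast]=6=a[slow] dup, fast++
slow=4 fast=9: a[fast]=6=a[slow] dup, fast++
slow=4 fast=10: a[fast]=6=a[slow] dup, fast++
slow=4 fast=11: a[fast]=7≠a[slow]=6 write a[5]=7, slow++,fast++
slow=5 fast=12: a[fast]=7=a[slow] dup, fast++
slow=5 fast=13: a[fast]=8≠a[slow]=7 write a[6]=8, slow++,fast++
slow=6 fast=14: a[fast]=8=a[slow] dup, fast++
slow=6 fast=15: a[fast]=9≠a[slow]=8 write a[7]=9, slow++,fast++
slow=7 fast=16: a[fast]=11≠a[slow]=9 write a[8]=11, slow++,fast++

length 9; prefix = [1, 2, 4, 5, 6, 7, 8, 9, 11]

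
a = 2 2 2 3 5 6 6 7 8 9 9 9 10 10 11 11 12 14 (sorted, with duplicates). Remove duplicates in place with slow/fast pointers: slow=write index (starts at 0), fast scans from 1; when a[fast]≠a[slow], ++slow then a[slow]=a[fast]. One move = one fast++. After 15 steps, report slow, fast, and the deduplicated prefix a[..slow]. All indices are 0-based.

slow=0 fast=1: a[fast]=2=a[slow] dup, fast++
slow=0 fast=2: a[fast]=2=a[slow] dup, fast++
slow=0 fast=3: a[fast]=3≠a[slow]=2 write a[1]=3, slow++,fast++
slow=1 fast=4: a[fast]=5≠a[slow]=3 write a[2]=5, slow++,fast++
slow=2 fast=5: a[fast]=6≠a[slow]=5 write a[3]=6, slow++,fast++
slow=3 fast=6: a[fast]=6=a[slow] dup, fast++
slow=3 fast=7: a[fast]=7≠a[slow]=6 write a[4]=7, slow++,fast++
slow=4 fast=8: a[fast]=8≠a[slow]=7 write a[5]=8, slow++,fast++
slow=5 fast=9: a[fast]=9≠a[slow]=8 write a[6]=9, slow++,fast++
slow=6 fast=10: a[fast]=9=a[slow] dup, fast++
slow=6 fast=11: a[fast]=9=a[slow] dup, fast++
slow=6 fast=12: a[fast]=10≠a[slow]=9 write a[7]=10, slow++,fast++
slow=7 fast=13: a[fast]=10=a[slow] dup, fast++
slow=7 fast=14: a[fast]=11≠a[slow]=10 write a[8]=11, slow++,fast++
slow=8 fast=15: a[fast]=11=a[slow] dup, fast++

slow=8, fast=16, prefix=[2, 3, 5, 6, 7, 8, 9, 10, 11]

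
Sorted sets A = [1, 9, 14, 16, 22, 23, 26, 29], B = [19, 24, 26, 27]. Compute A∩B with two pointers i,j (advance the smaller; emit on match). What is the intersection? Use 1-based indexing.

intersection = [26]

[i=1,j=1] 1<19 → i++
[i=2,j=1] 9<19 → i++
[i=3,j=1] 14<19 → i++
[i=4,j=1] 16<19 → i++
[i=5,j=1] 22>19 → j++
[i=5,j=2] 22<24 → i++
[i=6,j=2] 23<24 → i++
[i=7,j=2] 26>24 → j++
[i=7,j=3] 26==26 emit → i++,j++
[i=8,j=4] 29>27 → j++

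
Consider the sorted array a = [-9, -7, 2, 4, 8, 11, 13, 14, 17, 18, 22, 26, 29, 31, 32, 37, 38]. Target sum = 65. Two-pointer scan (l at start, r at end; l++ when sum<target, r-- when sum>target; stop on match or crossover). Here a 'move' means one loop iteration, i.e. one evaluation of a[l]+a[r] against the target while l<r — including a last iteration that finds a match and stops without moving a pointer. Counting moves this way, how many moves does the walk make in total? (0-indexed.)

16 moves

[0,16] -9+38=29 <65 → l++
[1,16] -7+38=31 <65 → l++
[2,16] 2+38=40 <65 → l++
[3,16] 4+38=42 <65 → l++
[4,16] 8+38=46 <65 → l++
[5,16] 11+38=49 <65 → l++
[6,16] 13+38=51 <65 → l++
[7,16] 14+38=52 <65 → l++
[8,16] 17+38=55 <65 → l++
[9,16] 18+38=56 <65 → l++
[10,16] 22+38=60 <65 → l++
[11,16] 26+38=64 <65 → l++
[12,16] 29+38=67 >65 → r--
[12,15] 29+37=66 >65 → r--
[12,14] 29+32=61 <65 → l++
[13,14] 31+32=63 <65 → l++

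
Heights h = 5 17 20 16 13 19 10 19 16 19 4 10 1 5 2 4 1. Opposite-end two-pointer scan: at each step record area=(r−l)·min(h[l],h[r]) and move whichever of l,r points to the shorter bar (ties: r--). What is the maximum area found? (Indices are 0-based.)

l=0 r=16: min(5,1)*16=16 best=16 *, r--
l=0 r=15: min(5,4)*15=60 best=60 *, r--
l=0 r=14: min(5,2)*14=28 best=60, r--
l=0 r=13: min(5,5)*13=65 best=65 *, r--
l=0 r=12: min(5,1)*12=12 best=65, r--
l=0 r=11: min(5,10)*11=55 best=65, l++
l=1 r=11: min(17,10)*10=100 best=100 *, r--
l=1 r=10: min(17,4)*9=36 best=100, r--
l=1 r=9: min(17,19)*8=136 best=136 *, l++
l=2 r=9: min(20,19)*7=133 best=136, r--
l=2 r=8: min(20,16)*6=96 best=136, r--
l=2 r=7: min(20,19)*5=95 best=136, r--
l=2 r=6: min(20,10)*4=40 best=136, r--
l=2 r=5: min(20,19)*3=57 best=136, r--
l=2 r=4: min(20,13)*2=26 best=136, r--
l=2 r=3: min(20,16)*1=16 best=136, r--

max area = 136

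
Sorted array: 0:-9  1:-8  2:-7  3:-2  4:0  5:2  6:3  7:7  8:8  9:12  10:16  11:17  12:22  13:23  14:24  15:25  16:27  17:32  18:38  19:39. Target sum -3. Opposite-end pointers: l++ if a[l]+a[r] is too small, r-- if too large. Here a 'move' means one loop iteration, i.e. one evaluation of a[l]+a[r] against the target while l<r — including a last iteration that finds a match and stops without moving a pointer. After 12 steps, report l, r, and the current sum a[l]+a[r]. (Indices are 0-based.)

l=0, r=7, sum=-2

[0,19] -9+39=30 >-3 → r--
[0,18] -9+38=29 >-3 → r--
[0,17] -9+32=23 >-3 → r--
[0,16] -9+27=18 >-3 → r--
[0,15] -9+25=16 >-3 → r--
[0,14] -9+24=15 >-3 → r--
[0,13] -9+23=14 >-3 → r--
[0,12] -9+22=13 >-3 → r--
[0,11] -9+17=8 >-3 → r--
[0,10] -9+16=7 >-3 → r--
[0,9] -9+12=3 >-3 → r--
[0,8] -9+8=-1 >-3 → r--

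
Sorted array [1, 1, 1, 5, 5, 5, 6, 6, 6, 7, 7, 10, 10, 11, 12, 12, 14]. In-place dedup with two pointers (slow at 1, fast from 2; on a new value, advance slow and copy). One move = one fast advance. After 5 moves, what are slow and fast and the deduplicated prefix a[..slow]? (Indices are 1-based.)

(s=1,f=2) a[fast]=1=a[slow] dup → fast++
(s=1,f=3) a[fast]=1=a[slow] dup → fast++
(s=1,f=4) a[fast]=5≠a[slow]=1 write a[2]=5 → slow++,fast++
(s=2,f=5) a[fast]=5=a[slow] dup → fast++
(s=2,f=6) a[fast]=5=a[slow] dup → fast++

slow=2, fast=7, prefix=[1, 5]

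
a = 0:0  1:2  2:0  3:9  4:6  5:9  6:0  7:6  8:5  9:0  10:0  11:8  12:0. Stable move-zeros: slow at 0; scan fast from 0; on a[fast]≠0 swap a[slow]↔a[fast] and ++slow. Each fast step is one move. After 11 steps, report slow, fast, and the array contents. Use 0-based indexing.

slow=6, fast=11, a=[2, 9, 6, 9, 6, 5, 0, 0, 0, 0, 0, 8, 0]

slow=0 fast=0: a[fast]=0, fast++
slow=0 fast=1: a[fast]=2≠0 swap→a[0]=2, slow++,fast++
slow=1 fast=2: a[fast]=0, fast++
slow=1 fast=3: a[fast]=9≠0 swap→a[1]=9, slow++,fast++
slow=2 fast=4: a[fast]=6≠0 swap→a[2]=6, slow++,fast++
slow=3 fast=5: a[fast]=9≠0 swap→a[3]=9, slow++,fast++
slow=4 fast=6: a[fast]=0, fast++
slow=4 fast=7: a[fast]=6≠0 swap→a[4]=6, slow++,fast++
slow=5 fast=8: a[fast]=5≠0 swap→a[5]=5, slow++,fast++
slow=6 fast=9: a[fast]=0, fast++
slow=6 fast=10: a[fast]=0, fast++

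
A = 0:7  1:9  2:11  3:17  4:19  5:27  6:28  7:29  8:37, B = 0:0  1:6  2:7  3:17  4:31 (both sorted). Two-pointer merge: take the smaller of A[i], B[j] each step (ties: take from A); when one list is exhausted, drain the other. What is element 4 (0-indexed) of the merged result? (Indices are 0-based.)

i=0 j=0: A[i]=7>B[j]=0 take 0, j++
i=0 j=1: A[i]=7>B[j]=6 take 6, j++
i=0 j=2: A[i]=7<=B[j]=7 take 7, i++
i=1 j=2: A[i]=9>B[j]=7 take 7, j++
i=1 j=3: A[i]=9<=B[j]=17 take 9, i++
i=2 j=3: A[i]=11<=B[j]=17 take 11, i++
i=3 j=3: A[i]=17<=B[j]=17 take 17, i++
i=4 j=3: A[i]=19>B[j]=17 take 17, j++
i=4 j=4: A[i]=19<=B[j]=31 take 19, i++
i=5 j=4: A[i]=27<=B[j]=31 take 27, i++
i=6 j=4: A[i]=28<=B[j]=31 take 28, i++
i=7 j=4: A[i]=29<=B[j]=31 take 29, i++
i=8 j=4: A[i]=37>B[j]=31 take 31, j++
i=8 j=5: B done, take A[i]=37, i++

merged[4] = 9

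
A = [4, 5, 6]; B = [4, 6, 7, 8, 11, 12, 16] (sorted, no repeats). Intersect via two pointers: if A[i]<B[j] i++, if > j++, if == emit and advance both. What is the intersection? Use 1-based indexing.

i=1 j=1: 4==4 emit, i++,j++
i=2 j=2: 5<6, i++
i=3 j=2: 6==6 emit, i++,j++

intersection = [4, 6]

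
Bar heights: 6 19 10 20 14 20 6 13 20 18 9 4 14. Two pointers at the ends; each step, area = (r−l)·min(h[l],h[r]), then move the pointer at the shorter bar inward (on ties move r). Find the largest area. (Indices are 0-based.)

max area = 154

l=0 r=12: min(6,14)*12=72 best=72 *, l++
l=1 r=12: min(19,14)*11=154 best=154 *, r--
l=1 r=11: min(19,4)*10=40 best=154, r--
l=1 r=10: min(19,9)*9=81 best=154, r--
l=1 r=9: min(19,18)*8=144 best=154, r--
l=1 r=8: min(19,20)*7=133 best=154, l++
l=2 r=8: min(10,20)*6=60 best=154, l++
l=3 r=8: min(20,20)*5=100 best=154, r--
l=3 r=7: min(20,13)*4=52 best=154, r--
l=3 r=6: min(20,6)*3=18 best=154, r--
l=3 r=5: min(20,20)*2=40 best=154, r--
l=3 r=4: min(20,14)*1=14 best=154, r--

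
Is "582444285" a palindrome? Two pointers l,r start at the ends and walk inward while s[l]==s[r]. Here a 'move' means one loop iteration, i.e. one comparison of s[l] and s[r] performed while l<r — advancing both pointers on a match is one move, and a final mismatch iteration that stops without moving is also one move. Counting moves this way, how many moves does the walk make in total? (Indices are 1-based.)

4 moves

[1,9] '5'=='5' → l++,r--
[2,8] '8'=='8' → l++,r--
[3,7] '2'=='2' → l++,r--
[4,6] '4'=='4' → l++,r--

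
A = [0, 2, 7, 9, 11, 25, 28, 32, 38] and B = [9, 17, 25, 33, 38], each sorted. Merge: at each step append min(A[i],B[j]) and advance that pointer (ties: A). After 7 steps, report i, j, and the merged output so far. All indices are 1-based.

i=1 j=1: A[i]=0<=B[j]=9 take 0, i++
i=2 j=1: A[i]=2<=B[j]=9 take 2, i++
i=3 j=1: A[i]=7<=B[j]=9 take 7, i++
i=4 j=1: A[i]=9<=B[j]=9 take 9, i++
i=5 j=1: A[i]=11>B[j]=9 take 9, j++
i=5 j=2: A[i]=11<=B[j]=17 take 11, i++
i=6 j=2: A[i]=25>B[j]=17 take 17, j++

i=6, j=3, merged so far=[0, 2, 7, 9, 9, 11, 17]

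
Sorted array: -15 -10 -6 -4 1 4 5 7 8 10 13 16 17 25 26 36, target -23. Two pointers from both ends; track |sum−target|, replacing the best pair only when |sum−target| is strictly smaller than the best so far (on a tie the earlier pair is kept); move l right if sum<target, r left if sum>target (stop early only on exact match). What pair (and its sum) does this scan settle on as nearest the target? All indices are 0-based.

[0,15] -15+36=21 d=44 * → r--
[0,14] -15+26=11 d=34 * → r--
[0,13] -15+25=10 d=33 * → r--
[0,12] -15+17=2 d=25 * → r--
[0,11] -15+16=1 d=24 * → r--
[0,10] -15+13=-2 d=21 * → r--
[0,9] -15+10=-5 d=18 * → r--
[0,8] -15+8=-7 d=16 * → r--
[0,7] -15+7=-8 d=15 * → r--
[0,6] -15+5=-10 d=13 * → r--
[0,5] -15+4=-11 d=12 * → r--
[0,4] -15+1=-14 d=9 * → r--
[0,3] -15+-4=-19 d=4 * → r--
[0,2] -15+-6=-21 d=2 * → r--
[0,1] -15+-10=-25 d=2 → l++

pair (-15, -6) with sum -21 (|Δ|=2)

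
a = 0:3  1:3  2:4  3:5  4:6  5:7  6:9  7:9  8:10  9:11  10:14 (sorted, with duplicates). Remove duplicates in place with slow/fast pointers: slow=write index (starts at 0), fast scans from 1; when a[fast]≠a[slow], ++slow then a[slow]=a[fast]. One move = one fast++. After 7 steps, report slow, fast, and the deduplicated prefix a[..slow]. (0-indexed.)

slow=5, fast=8, prefix=[3, 4, 5, 6, 7, 9]

(s=0,f=1) a[fast]=3=a[slow] dup → fast++
(s=0,f=2) a[fast]=4≠a[slow]=3 write a[1]=4 → slow++,fast++
(s=1,f=3) a[fast]=5≠a[slow]=4 write a[2]=5 → slow++,fast++
(s=2,f=4) a[fast]=6≠a[slow]=5 write a[3]=6 → slow++,fast++
(s=3,f=5) a[fast]=7≠a[slow]=6 write a[4]=7 → slow++,fast++
(s=4,f=6) a[fast]=9≠a[slow]=7 write a[5]=9 → slow++,fast++
(s=5,f=7) a[fast]=9=a[slow] dup → fast++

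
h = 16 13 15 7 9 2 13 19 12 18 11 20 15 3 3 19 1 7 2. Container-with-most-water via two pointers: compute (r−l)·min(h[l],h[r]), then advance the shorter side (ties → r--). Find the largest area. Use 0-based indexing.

l=0 r=18: min(16,2)*18=36 best=36 *, r--
l=0 r=17: min(16,7)*17=119 best=119 *, r--
l=0 r=16: min(16,1)*16=16 best=119, r--
l=0 r=15: min(16,19)*15=240 best=240 *, l++
l=1 r=15: min(13,19)*14=182 best=240, l++
l=2 r=15: min(15,19)*13=195 best=240, l++
l=3 r=15: min(7,19)*12=84 best=240, l++
l=4 r=15: min(9,19)*11=99 best=240, l++
l=5 r=15: min(2,19)*10=20 best=240, l++
l=6 r=15: min(13,19)*9=117 best=240, l++
l=7 r=15: min(19,19)*8=152 best=240, r--
l=7 r=14: min(19,3)*7=21 best=240, r--
l=7 r=13: min(19,3)*6=18 best=240, r--
l=7 r=12: min(19,15)*5=75 best=240, r--
l=7 r=11: min(19,20)*4=76 best=240, l++
l=8 r=11: min(12,20)*3=36 best=240, l++
l=9 r=11: min(18,20)*2=36 best=240, l++
l=10 r=11: min(11,20)*1=11 best=240, l++

max area = 240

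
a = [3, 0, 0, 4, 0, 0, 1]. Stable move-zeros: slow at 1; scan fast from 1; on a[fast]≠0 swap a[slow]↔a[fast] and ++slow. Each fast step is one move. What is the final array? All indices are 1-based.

slow=1 fast=1: a[fast]=3≠0 swap→a[1]=3, slow++,fast++
slow=2 fast=2: a[fast]=0, fast++
slow=2 fast=3: a[fast]=0, fast++
slow=2 fast=4: a[fast]=4≠0 swap→a[2]=4, slow++,fast++
slow=3 fast=5: a[fast]=0, fast++
slow=3 fast=6: a[fast]=0, fast++
slow=3 fast=7: a[fast]=1≠0 swap→a[3]=1, slow++,fast++

[3, 4, 1, 0, 0, 0, 0]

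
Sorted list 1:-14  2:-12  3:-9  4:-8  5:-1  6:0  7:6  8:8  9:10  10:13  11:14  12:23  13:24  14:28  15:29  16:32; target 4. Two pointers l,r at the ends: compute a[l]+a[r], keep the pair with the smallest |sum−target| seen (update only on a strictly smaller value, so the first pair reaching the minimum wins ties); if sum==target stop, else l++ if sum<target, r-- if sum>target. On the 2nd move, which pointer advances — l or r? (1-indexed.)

l=1 r=16: -14+32=18 d=14 *, r--
l=1 r=15: -14+29=15 d=11 *, r--

r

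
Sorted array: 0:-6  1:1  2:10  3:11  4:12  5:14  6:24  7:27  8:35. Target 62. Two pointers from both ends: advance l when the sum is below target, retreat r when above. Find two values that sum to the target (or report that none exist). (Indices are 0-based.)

(27, 35)

[0,8] -6+35=29 <62 → l++
[1,8] 1+35=36 <62 → l++
[2,8] 10+35=45 <62 → l++
[3,8] 11+35=46 <62 → l++
[4,8] 12+35=47 <62 → l++
[5,8] 14+35=49 <62 → l++
[6,8] 24+35=59 <62 → l++
[7,8] 27+35=62 → found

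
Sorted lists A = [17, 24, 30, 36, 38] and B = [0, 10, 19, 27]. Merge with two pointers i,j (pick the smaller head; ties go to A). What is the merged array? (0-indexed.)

[i=0,j=0] A[i]=17>B[j]=0 take 0 → j++
[i=0,j=1] A[i]=17>B[j]=10 take 10 → j++
[i=0,j=2] A[i]=17<=B[j]=19 take 17 → i++
[i=1,j=2] A[i]=24>B[j]=19 take 19 → j++
[i=1,j=3] A[i]=24<=B[j]=27 take 24 → i++
[i=2,j=3] A[i]=30>B[j]=27 take 27 → j++
[i=2,j=4] B done, take A[i]=30 → i++
[i=3,j=4] B done, take A[i]=36 → i++
[i=4,j=4] B done, take A[i]=38 → i++

[0, 10, 17, 19, 24, 27, 30, 36, 38]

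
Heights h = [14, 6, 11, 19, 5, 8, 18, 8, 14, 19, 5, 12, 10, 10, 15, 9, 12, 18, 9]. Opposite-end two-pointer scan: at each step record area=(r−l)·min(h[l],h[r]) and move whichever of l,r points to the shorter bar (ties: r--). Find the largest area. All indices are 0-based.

l=0 r=18: min(14,9)*18=162 best=162 *, r--
l=0 r=17: min(14,18)*17=238 best=238 *, l++
l=1 r=17: min(6,18)*16=96 best=238, l++
l=2 r=17: min(11,18)*15=165 best=238, l++
l=3 r=17: min(19,18)*14=252 best=252 *, r--
l=3 r=16: min(19,12)*13=156 best=252, r--
l=3 r=15: min(19,9)*12=108 best=252, r--
l=3 r=14: min(19,15)*11=165 best=252, r--
l=3 r=13: min(19,10)*10=100 best=252, r--
l=3 r=12: min(19,10)*9=90 best=252, r--
l=3 r=11: min(19,12)*8=96 best=252, r--
l=3 r=10: min(19,5)*7=35 best=252, r--
l=3 r=9: min(19,19)*6=114 best=252, r--
l=3 r=8: min(19,14)*5=70 best=252, r--
l=3 r=7: min(19,8)*4=32 best=252, r--
l=3 r=6: min(19,18)*3=54 best=252, r--
l=3 r=5: min(19,8)*2=16 best=252, r--
l=3 r=4: min(19,5)*1=5 best=252, r--

max area = 252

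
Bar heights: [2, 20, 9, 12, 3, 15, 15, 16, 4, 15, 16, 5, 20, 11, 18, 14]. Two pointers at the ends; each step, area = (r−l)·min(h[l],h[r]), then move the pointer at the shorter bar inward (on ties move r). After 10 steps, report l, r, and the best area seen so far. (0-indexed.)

l=1, r=6, best area=234

[0,15] min(2,14)*15=30 best=30 * → l++
[1,15] min(20,14)*14=196 best=196 * → r--
[1,14] min(20,18)*13=234 best=234 * → r--
[1,13] min(20,11)*12=132 best=234 → r--
[1,12] min(20,20)*11=220 best=234 → r--
[1,11] min(20,5)*10=50 best=234 → r--
[1,10] min(20,16)*9=144 best=234 → r--
[1,9] min(20,15)*8=120 best=234 → r--
[1,8] min(20,4)*7=28 best=234 → r--
[1,7] min(20,16)*6=96 best=234 → r--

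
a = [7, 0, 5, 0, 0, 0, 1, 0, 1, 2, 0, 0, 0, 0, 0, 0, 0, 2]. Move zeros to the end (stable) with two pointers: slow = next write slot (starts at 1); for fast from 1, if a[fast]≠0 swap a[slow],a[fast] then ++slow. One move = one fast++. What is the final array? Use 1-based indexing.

[7, 5, 1, 1, 2, 2, 0, 0, 0, 0, 0, 0, 0, 0, 0, 0, 0, 0]

(s=1,f=1) a[fast]=7≠0 swap→a[1]=7 → slow++,fast++
(s=2,f=2) a[fast]=0 → fast++
(s=2,f=3) a[fast]=5≠0 swap→a[2]=5 → slow++,fast++
(s=3,f=4) a[fast]=0 → fast++
(s=3,f=5) a[fast]=0 → fast++
(s=3,f=6) a[fast]=0 → fast++
(s=3,f=7) a[fast]=1≠0 swap→a[3]=1 → slow++,fast++
(s=4,f=8) a[fast]=0 → fast++
(s=4,f=9) a[fast]=1≠0 swap→a[4]=1 → slow++,fast++
(s=5,f=10) a[fast]=2≠0 swap→a[5]=2 → slow++,fast++
(s=6,f=11) a[fast]=0 → fast++
(s=6,f=12) a[fast]=0 → fast++
(s=6,f=13) a[fast]=0 → fast++
(s=6,f=14) a[fast]=0 → fast++
(s=6,f=15) a[fast]=0 → fast++
(s=6,f=16) a[fast]=0 → fast++
(s=6,f=17) a[fast]=0 → fast++
(s=6,f=18) a[fast]=2≠0 swap→a[6]=2 → slow++,fast++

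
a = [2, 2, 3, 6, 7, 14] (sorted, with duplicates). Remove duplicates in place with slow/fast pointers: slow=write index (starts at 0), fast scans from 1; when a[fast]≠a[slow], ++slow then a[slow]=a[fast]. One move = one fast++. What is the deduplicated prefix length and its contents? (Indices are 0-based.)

length 5; prefix = [2, 3, 6, 7, 14]

(s=0,f=1) a[fast]=2=a[slow] dup → fast++
(s=0,f=2) a[fast]=3≠a[slow]=2 write a[1]=3 → slow++,fast++
(s=1,f=3) a[fast]=6≠a[slow]=3 write a[2]=6 → slow++,fast++
(s=2,f=4) a[fast]=7≠a[slow]=6 write a[3]=7 → slow++,fast++
(s=3,f=5) a[fast]=14≠a[slow]=7 write a[4]=14 → slow++,fast++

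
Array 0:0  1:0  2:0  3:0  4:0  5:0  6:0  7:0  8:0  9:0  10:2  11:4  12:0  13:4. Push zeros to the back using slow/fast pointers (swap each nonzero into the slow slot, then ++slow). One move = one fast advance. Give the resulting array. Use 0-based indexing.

(s=0,f=0) a[fast]=0 → fast++
(s=0,f=1) a[fast]=0 → fast++
(s=0,f=2) a[fast]=0 → fast++
(s=0,f=3) a[fast]=0 → fast++
(s=0,f=4) a[fast]=0 → fast++
(s=0,f=5) a[fast]=0 → fast++
(s=0,f=6) a[fast]=0 → fast++
(s=0,f=7) a[fast]=0 → fast++
(s=0,f=8) a[fast]=0 → fast++
(s=0,f=9) a[fast]=0 → fast++
(s=0,f=10) a[fast]=2≠0 swap→a[0]=2 → slow++,fast++
(s=1,f=11) a[fast]=4≠0 swap→a[1]=4 → slow++,fast++
(s=2,f=12) a[fast]=0 → fast++
(s=2,f=13) a[fast]=4≠0 swap→a[2]=4 → slow++,fast++

[2, 4, 4, 0, 0, 0, 0, 0, 0, 0, 0, 0, 0, 0]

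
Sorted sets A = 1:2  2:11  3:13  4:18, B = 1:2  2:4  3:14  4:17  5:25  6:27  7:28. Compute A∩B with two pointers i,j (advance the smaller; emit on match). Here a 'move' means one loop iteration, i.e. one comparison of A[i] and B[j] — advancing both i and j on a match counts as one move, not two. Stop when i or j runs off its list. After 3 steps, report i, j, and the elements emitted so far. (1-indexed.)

i=1 j=1: 2==2 emit, i++,j++
i=2 j=2: 11>4, j++
i=2 j=3: 11<14, i++

i=3, j=3, emitted=[2]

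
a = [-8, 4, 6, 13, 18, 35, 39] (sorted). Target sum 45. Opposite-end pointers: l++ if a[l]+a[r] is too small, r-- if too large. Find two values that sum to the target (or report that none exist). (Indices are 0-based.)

(6, 39)

l=0 r=6: -8+39=31 <45, l++
l=1 r=6: 4+39=43 <45, l++
l=2 r=6: 6+39=45, found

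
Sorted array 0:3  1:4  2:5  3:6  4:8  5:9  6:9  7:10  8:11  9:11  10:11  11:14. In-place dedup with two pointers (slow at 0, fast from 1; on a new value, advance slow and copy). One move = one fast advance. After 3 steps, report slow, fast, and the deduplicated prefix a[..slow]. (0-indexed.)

slow=3, fast=4, prefix=[3, 4, 5, 6]

slow=0 fast=1: a[fast]=4≠a[slow]=3 write a[1]=4, slow++,fast++
slow=1 fast=2: a[fast]=5≠a[slow]=4 write a[2]=5, slow++,fast++
slow=2 fast=3: a[fast]=6≠a[slow]=5 write a[3]=6, slow++,fast++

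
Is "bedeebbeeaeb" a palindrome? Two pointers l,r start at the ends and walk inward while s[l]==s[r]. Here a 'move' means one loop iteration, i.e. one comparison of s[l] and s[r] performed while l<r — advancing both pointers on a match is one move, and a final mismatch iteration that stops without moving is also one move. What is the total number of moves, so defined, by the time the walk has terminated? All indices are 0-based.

3 moves

[0,11] 'b'=='b' → l++,r--
[1,10] 'e'=='e' → l++,r--
[2,9] 'd'!='a' → stop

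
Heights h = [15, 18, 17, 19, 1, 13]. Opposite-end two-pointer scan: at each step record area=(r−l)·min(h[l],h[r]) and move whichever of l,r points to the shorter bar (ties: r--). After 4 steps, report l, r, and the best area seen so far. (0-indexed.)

[0,5] min(15,13)*5=65 best=65 * → r--
[0,4] min(15,1)*4=4 best=65 → r--
[0,3] min(15,19)*3=45 best=65 → l++
[1,3] min(18,19)*2=36 best=65 → l++

l=2, r=3, best area=65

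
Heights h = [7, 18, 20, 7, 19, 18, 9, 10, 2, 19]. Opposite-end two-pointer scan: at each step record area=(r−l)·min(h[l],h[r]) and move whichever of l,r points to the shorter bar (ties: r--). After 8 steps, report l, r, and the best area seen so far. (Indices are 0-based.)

l=2, r=3, best area=144

[0,9] min(7,19)*9=63 best=63 * → l++
[1,9] min(18,19)*8=144 best=144 * → l++
[2,9] min(20,19)*7=133 best=144 → r--
[2,8] min(20,2)*6=12 best=144 → r--
[2,7] min(20,10)*5=50 best=144 → r--
[2,6] min(20,9)*4=36 best=144 → r--
[2,5] min(20,18)*3=54 best=144 → r--
[2,4] min(20,19)*2=38 best=144 → r--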